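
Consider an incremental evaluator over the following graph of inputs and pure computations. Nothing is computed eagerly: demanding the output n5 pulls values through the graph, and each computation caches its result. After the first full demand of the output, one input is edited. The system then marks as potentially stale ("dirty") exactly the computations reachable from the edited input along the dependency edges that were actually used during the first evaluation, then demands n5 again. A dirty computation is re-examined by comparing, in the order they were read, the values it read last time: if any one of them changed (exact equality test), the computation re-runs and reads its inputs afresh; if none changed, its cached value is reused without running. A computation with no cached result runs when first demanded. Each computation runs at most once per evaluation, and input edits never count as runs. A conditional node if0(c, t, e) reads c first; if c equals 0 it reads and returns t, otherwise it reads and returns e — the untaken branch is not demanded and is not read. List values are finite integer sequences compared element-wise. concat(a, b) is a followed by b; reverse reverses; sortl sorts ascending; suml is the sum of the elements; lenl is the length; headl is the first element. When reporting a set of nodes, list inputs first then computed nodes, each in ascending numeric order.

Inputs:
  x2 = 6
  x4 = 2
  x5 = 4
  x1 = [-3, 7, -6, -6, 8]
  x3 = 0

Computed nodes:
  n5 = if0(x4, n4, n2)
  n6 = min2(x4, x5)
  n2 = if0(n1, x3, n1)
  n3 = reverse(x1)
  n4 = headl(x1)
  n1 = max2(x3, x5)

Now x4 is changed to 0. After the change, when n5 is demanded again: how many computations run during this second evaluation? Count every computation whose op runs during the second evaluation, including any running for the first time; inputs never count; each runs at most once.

Run set: n4, n5 (2 run).
The important point: the flipped condition pulls in fresh nodes; n4 runs for the first time.

Initial pass — values computed on the first demand:
  n1 = max2(0, 4) = 4
  n2 = if0(n1=4 -> else branch n1) = 4
  n5 = if0(x4=2 -> else branch n2) = 4

Second demand — change propagation:
  n4: newly demanded (no cache) — executes and yields -3.
  n5: re-runs because x4 2->0; new result -3.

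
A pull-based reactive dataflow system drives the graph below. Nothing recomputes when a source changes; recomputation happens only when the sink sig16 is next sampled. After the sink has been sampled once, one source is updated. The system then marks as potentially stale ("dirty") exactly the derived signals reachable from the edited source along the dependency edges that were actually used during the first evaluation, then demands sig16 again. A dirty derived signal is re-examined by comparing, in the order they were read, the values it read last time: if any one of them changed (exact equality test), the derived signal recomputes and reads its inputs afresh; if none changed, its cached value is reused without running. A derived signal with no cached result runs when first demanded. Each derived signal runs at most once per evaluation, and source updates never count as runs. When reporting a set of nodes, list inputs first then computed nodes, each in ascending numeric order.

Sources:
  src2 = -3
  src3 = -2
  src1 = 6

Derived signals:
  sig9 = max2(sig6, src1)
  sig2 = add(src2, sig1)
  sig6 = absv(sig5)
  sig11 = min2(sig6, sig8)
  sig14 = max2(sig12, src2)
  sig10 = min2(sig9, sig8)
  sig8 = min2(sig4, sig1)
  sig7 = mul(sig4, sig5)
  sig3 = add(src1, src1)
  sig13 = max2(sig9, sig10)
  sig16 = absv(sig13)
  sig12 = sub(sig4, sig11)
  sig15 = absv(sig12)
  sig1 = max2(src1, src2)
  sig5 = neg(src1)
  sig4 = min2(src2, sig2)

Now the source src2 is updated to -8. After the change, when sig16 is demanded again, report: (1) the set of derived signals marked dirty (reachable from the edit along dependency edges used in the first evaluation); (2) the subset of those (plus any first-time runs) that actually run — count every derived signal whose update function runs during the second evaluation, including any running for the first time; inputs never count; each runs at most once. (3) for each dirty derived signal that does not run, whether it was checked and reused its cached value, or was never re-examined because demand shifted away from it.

Marked dirty: sig1, sig2, sig4, sig8, sig10, sig13, sig16.
Derived signals that run: sig1, sig2, sig4, sig8, sig10, sig13 — 6 in total.
Checked but reused from cache: sig16.
Key observation: the cutoff stops propagation at sig16 — its inputs' values are unchanged, so it reuses its cache.

First evaluation (everything demanded from the output):
  sig1 = max2(6, -3) = 6
  sig2 = add(-3, 6) = 3
  sig4 = min2(-3, 3) = -3
  sig5 = neg(6) = -6
  sig6 = absv(-6) = 6
  sig8 = min2(-3, 6) = -3
  sig9 = max2(6, 6) = 6
  sig10 = min2(6, -3) = -3
  sig13 = max2(6, -3) = 6
  sig16 = absv(6) = 6

Propagation after the edit:
  sig1: runs — src2 -3->-8; result 6 (same value as before).
  sig2: runs — src2 -3->-8; result -2.
  sig4: runs — src2 -3->-8; sig2 3->-2; result -8.
  sig8: runs — sig4 -3->-8; result -8.
  sig10: runs — sig8 -3->-8; result -8.
  sig13: runs — sig10 -3->-8; result 6 (same value as before).
  sig16: checked — values it read are unchanged (sig13 unchanged); reused cached 6 without running.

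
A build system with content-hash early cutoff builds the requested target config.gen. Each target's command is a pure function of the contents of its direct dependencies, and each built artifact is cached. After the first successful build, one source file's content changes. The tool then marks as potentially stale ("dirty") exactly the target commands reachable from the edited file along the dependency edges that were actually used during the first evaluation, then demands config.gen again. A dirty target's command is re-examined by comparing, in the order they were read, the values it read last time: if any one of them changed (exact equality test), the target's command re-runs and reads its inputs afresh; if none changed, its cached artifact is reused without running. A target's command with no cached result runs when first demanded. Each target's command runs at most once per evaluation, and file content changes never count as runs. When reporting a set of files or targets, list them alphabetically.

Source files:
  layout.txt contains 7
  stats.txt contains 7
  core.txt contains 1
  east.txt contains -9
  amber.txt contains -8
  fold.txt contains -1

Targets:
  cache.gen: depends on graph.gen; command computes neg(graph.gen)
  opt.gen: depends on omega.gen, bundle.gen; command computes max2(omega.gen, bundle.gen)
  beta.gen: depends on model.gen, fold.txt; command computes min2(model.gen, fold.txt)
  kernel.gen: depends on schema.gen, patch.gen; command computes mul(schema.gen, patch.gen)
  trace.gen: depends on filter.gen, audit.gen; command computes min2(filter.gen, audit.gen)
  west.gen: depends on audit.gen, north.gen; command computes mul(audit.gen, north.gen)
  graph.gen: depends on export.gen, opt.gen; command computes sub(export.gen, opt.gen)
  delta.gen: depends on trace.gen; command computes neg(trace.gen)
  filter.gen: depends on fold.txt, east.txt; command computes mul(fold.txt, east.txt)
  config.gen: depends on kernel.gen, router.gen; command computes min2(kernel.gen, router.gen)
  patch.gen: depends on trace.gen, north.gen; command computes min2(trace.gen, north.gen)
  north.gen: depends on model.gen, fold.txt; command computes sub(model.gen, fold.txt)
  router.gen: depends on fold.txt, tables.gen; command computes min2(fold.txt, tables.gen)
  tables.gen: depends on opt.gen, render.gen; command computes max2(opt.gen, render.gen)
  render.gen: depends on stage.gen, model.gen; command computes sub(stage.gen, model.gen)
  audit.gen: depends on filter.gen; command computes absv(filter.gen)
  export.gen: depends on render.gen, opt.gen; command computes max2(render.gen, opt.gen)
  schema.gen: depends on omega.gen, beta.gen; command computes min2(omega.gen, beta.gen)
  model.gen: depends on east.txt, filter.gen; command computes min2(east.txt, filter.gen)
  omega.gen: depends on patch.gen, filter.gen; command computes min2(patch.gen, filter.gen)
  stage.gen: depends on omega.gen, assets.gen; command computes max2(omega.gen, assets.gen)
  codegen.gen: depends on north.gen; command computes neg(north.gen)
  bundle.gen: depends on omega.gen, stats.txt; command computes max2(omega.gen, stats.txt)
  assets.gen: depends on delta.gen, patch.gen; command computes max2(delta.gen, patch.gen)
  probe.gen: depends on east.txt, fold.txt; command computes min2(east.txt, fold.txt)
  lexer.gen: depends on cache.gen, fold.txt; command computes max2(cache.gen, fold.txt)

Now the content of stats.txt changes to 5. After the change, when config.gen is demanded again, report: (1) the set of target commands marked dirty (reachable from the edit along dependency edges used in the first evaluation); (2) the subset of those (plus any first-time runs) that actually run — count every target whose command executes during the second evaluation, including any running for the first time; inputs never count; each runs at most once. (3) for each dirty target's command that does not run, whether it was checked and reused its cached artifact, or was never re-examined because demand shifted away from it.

First evaluation (everything demanded from the output):
  filter.gen = mul(-1, -9) = 9
  audit.gen = absv(9) = 9
  model.gen = min2(-9, 9) = -9
  beta.gen = min2(-9, -1) = -9
  north.gen = sub(-9, -1) = -8
  trace.gen = min2(9, 9) = 9
  delta.gen = neg(9) = -9
  patch.gen = min2(9, -8) = -8
  assets.gen = max2(-9, -8) = -8
  omega.gen = min2(-8, 9) = -8
  bundle.gen = max2(-8, 7) = 7
  opt.gen = max2(-8, 7) = 7
  schema.gen = min2(-8, -9) = -9
  kernel.gen = mul(-9, -8) = 72
  stage.gen = max2(-8, -8) = -8
  render.gen = sub(-8, -9) = 1
  tables.gen = max2(7, 1) = 7
  router.gen = min2(-1, 7) = -1
  config.gen = min2(72, -1) = -1

Propagation after the edit:
  bundle.gen: runs — stats.txt 7->5; result 5.
  opt.gen: runs — bundle.gen 7->5; result 5.
  tables.gen: runs — opt.gen 7->5; result 5.
  router.gen: runs — tables.gen 7->5; result -1 (same value as before).
  config.gen: checked — values it read are unchanged (kernel.gen unchanged, router.gen unchanged); reused cached -1 without running.

Key observation: the change is absorbed at router.gen — it re-runs but produces the same value, and the output's value is unchanged.

Marked dirty: bundle.gen, config.gen, opt.gen, router.gen, tables.gen.
Target commands that run: bundle.gen, opt.gen, router.gen, tables.gen — 4 in total.
Checked but reused from cache: config.gen.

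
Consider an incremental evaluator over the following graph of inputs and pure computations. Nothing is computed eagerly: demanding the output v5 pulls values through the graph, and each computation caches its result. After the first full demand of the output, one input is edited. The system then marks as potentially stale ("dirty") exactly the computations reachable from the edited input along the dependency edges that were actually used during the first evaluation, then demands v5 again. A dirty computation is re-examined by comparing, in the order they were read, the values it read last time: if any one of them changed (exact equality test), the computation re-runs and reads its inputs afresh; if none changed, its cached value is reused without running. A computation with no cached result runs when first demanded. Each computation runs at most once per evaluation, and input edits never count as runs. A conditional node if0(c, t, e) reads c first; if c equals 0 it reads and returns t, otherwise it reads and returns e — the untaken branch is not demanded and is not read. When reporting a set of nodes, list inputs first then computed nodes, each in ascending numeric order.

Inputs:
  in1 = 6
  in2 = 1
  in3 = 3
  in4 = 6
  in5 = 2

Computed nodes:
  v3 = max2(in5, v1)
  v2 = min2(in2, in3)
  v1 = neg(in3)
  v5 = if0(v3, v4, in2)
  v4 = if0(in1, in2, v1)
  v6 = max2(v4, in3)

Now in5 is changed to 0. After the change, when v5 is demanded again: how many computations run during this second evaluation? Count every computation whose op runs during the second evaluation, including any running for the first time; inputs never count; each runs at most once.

Initial pass — values computed on the first demand:
  v1 = neg(3) = -3
  v3 = max2(2, -3) = 2
  v5 = if0(v3=2 -> else branch in2) = 1

Second demand — change propagation:
  v3: re-runs because in5 2->0; new result 0.
  v4: newly demanded (no cache) — executes and yields -3.
  v5: re-runs because v3 2->0; new result -3.

The important point: the flipped condition pulls in fresh nodes; v4 runs for the first time.

Run set: v3, v4, v5 (3 run).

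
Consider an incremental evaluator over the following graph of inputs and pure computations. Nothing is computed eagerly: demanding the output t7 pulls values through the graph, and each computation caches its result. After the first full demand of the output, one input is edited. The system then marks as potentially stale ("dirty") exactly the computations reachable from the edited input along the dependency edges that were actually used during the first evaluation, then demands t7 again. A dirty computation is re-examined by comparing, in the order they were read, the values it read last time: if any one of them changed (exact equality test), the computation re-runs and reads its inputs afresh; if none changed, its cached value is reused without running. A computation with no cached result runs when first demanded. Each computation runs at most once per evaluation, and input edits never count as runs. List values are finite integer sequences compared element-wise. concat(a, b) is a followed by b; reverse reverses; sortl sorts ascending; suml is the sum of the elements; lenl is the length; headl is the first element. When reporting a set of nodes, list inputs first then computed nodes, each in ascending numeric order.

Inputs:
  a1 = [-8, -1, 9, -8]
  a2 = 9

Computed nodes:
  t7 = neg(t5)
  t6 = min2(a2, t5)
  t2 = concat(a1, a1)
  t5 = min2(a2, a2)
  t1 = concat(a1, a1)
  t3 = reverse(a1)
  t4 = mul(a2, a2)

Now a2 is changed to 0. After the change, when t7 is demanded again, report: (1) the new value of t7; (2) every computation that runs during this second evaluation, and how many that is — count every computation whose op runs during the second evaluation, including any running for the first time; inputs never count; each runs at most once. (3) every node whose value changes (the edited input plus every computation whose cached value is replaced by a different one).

t7 now evaluates to 0.
Run set: t5, t7 (2 run).
Changed values: a2, t5, t7.

Initial pass — values computed on the first demand:
  t5 = min2(9, 9) = 9
  t7 = neg(9) = -9

Second demand — change propagation:
  t5: re-runs because a2 9->0; a2 9->0; new result 0.
  t7: re-runs because t5 9->0; new result 0.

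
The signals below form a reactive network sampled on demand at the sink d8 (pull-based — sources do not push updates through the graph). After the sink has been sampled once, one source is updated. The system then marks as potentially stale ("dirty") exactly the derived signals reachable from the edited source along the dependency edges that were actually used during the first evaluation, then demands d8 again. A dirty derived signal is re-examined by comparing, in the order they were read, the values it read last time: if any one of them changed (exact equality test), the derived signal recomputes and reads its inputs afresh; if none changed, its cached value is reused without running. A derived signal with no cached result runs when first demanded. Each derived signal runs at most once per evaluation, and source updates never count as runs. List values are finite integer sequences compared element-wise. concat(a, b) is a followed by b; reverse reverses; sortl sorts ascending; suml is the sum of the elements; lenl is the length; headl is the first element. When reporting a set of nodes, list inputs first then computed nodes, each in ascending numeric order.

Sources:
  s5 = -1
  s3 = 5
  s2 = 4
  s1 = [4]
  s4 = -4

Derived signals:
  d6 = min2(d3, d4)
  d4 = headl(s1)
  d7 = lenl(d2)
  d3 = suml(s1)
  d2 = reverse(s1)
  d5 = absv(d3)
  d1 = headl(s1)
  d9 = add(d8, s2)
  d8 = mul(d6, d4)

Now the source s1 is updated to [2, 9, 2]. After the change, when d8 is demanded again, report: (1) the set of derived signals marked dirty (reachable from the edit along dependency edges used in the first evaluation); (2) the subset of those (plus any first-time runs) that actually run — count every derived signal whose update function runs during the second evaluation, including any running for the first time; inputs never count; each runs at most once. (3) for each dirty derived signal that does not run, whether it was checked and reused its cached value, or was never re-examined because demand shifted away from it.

Dirty set: d3, d4, d6, d8.
Run set: d3, d4, d6, d8 (4 run).
All dirty derived signals ended up running.

Initial pass — values computed on the first demand:
  d3 = suml([4]) = 4
  d4 = headl([4]) = 4
  d6 = min2(4, 4) = 4
  d8 = mul(4, 4) = 16

Second demand — change propagation:
  d3: re-runs because s1 [4]->[2, 9, 2]; new result 13.
  d4: re-runs because s1 [4]->[2, 9, 2]; new result 2.
  d6: re-runs because d3 4->13; d4 4->2; new result 2.
  d8: re-runs because d6 4->2; d4 4->2; new result 4.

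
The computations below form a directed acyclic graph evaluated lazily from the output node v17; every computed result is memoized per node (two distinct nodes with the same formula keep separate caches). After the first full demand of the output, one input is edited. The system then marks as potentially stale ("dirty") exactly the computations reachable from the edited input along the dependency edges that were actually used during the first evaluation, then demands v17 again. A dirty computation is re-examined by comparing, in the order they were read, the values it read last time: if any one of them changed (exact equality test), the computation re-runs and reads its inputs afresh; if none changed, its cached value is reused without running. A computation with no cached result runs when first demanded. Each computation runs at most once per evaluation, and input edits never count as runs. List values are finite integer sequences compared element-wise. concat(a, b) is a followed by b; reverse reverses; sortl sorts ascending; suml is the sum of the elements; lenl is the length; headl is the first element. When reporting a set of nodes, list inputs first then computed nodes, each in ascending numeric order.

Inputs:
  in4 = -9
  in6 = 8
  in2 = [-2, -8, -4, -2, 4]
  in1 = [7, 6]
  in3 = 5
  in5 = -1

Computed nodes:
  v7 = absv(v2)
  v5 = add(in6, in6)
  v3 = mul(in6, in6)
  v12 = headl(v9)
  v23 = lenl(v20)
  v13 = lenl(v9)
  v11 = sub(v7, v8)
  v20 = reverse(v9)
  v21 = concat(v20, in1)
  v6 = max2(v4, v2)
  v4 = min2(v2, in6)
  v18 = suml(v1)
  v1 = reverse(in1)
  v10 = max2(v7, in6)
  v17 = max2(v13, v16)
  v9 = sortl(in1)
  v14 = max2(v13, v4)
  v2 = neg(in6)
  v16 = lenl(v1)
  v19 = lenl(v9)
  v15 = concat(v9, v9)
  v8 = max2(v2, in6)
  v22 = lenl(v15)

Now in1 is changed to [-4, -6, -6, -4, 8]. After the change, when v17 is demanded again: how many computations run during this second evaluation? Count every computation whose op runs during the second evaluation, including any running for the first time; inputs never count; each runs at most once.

5 computations run: v1, v9, v13, v16, v17.

First demand of the output computes:
  v1 = reverse([7, 6]) = [6, 7]
  v9 = sortl([7, 6]) = [6, 7]
  v13 = lenl([6, 7]) = 2
  v16 = lenl([6, 7]) = 2
  v17 = max2(2, 2) = 2

After the edit, cleaning proceeds:
  v1: a read changed (in1 [7, 6]->[-4, -6, -6, -4, 8]) — executes, giving [8, -4, -6, -6, -4].
  v9: a read changed (in1 [7, 6]->[-4, -6, -6, -4, 8]) — executes, giving [-6, -6, -4, -4, 8].
  v13: a read changed (v9 [6, 7]->[-6, -6, -4, -4, 8]) — executes, giving 5.
  v16: a read changed (v1 [6, 7]->[8, -4, -6, -6, -4]) — executes, giving 5.
  v17: a read changed (v13 2->5; v16 2->5) — executes, giving 5.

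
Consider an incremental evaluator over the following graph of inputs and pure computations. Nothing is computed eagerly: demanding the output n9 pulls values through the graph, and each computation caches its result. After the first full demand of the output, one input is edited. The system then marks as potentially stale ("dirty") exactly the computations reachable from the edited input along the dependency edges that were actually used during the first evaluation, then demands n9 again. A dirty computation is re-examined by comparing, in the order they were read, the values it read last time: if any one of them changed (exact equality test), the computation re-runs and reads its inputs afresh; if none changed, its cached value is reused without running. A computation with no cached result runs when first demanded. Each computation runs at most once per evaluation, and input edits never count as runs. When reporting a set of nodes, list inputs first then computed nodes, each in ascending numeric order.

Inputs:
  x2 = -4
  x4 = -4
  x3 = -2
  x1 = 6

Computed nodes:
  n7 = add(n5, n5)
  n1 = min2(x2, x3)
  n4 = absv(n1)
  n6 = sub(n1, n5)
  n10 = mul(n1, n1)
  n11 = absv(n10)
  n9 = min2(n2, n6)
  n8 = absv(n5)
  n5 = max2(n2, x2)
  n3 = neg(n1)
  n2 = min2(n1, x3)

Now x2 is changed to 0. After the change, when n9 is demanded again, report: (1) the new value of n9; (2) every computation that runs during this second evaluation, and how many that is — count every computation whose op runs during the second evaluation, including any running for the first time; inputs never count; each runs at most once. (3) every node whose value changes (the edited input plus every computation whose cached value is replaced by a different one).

n9 now evaluates to -2.
Run set: n1, n2, n5, n6, n9 (5 run).
Changed values: x2, n1, n2, n5, n6, n9.

Initial pass — values computed on the first demand:
  n1 = min2(-4, -2) = -4
  n2 = min2(-4, -2) = -4
  n5 = max2(-4, -4) = -4
  n6 = sub(-4, -4) = 0
  n9 = min2(-4, 0) = -4

Second demand — change propagation:
  n1: re-runs because x2 -4->0; new result -2.
  n2: re-runs because n1 -4->-2; new result -2.
  n5: re-runs because n2 -4->-2; x2 -4->0; new result 0.
  n6: re-runs because n1 -4->-2; n5 -4->0; new result -2.
  n9: re-runs because n2 -4->-2; n6 0->-2; new result -2.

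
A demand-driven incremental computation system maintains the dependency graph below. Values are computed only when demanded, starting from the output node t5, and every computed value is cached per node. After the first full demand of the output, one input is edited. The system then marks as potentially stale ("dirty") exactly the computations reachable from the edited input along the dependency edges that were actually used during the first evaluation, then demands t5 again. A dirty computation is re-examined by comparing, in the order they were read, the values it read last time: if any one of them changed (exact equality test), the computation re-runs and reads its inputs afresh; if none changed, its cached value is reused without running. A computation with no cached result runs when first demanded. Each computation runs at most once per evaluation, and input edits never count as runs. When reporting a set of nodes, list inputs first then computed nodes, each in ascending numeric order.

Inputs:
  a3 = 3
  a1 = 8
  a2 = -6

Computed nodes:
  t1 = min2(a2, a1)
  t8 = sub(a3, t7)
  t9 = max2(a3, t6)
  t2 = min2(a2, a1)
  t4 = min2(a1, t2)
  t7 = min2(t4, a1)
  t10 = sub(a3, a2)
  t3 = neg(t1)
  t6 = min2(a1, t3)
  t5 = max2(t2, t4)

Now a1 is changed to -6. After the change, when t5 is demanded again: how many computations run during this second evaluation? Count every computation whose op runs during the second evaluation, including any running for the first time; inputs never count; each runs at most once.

First evaluation (everything demanded from the output):
  t2 = min2(-6, 8) = -6
  t4 = min2(8, -6) = -6
  t5 = max2(-6, -6) = -6

Propagation after the edit:
  t2: runs — a1 8->-6; result -6 (same value as before).
  t4: runs — a1 8->-6; result -6 (same value as before).
  t5: checked — values it read are unchanged (t2 unchanged, t4 unchanged); reused cached -6 without running.

Key observation: the cutoff stops propagation at t5 — its inputs' values are unchanged, so it reuses its cache.

Computations that run: t2, t4 — 2 in total.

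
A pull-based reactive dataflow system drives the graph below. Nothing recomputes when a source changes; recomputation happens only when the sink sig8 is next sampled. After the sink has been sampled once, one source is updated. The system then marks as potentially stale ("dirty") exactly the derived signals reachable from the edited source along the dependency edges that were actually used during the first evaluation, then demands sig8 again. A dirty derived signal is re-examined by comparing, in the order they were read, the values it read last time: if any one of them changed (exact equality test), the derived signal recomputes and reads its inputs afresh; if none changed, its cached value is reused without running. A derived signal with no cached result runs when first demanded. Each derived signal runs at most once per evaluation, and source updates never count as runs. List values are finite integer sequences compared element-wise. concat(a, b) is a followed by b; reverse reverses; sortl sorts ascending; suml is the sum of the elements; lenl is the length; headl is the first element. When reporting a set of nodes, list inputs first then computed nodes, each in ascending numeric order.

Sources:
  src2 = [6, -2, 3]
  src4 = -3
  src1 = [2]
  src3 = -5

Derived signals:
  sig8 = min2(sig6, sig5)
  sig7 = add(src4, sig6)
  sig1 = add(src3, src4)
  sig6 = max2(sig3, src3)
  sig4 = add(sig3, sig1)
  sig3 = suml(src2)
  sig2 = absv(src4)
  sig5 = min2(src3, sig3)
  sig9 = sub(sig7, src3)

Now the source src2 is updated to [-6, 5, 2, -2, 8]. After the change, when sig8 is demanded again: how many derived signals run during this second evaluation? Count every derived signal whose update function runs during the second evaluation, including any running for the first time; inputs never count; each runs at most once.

First evaluation (everything demanded from the output):
  sig3 = suml([6, -2, 3]) = 7
  sig5 = min2(-5, 7) = -5
  sig6 = max2(7, -5) = 7
  sig8 = min2(7, -5) = -5

Propagation after the edit:
  sig3: runs — src2 [6, -2, 3]->[-6, 5, 2, -2, 8]; result 7 (same value as before).
  sig5: checked — values it read are unchanged (src3 unchanged, sig3 unchanged); reused cached -5 without running.
  sig6: checked — values it read are unchanged (sig3 unchanged, src3 unchanged); reused cached 7 without running.
  sig8: checked — values it read are unchanged (sig6 unchanged, sig5 unchanged); reused cached -5 without running.

Key observation: the change is absorbed at sig3 — it re-runs but produces the same value, and the output's value is unchanged.

Derived signals that run: sig3 — 1 in total.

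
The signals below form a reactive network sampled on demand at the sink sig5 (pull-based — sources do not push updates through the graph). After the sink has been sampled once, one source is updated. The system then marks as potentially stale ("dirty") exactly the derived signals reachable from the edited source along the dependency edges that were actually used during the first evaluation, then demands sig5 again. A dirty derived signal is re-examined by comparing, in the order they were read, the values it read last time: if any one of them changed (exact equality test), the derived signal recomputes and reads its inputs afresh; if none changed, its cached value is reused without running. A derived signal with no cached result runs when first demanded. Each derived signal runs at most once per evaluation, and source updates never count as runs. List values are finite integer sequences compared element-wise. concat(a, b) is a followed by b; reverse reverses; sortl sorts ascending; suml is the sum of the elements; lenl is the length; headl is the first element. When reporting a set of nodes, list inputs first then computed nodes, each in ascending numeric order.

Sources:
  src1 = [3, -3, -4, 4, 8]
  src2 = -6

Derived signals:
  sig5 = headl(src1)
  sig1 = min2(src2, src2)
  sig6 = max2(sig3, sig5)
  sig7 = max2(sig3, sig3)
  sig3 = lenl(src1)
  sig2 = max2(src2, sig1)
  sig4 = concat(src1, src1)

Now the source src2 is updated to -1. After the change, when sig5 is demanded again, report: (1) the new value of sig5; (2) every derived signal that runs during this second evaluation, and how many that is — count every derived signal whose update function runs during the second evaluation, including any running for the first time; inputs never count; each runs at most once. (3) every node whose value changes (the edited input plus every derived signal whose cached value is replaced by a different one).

sig5 now evaluates to 3.
Run set: none (0 run).
Changed values: src2.
The important point: nothing the output needs ever reads src2, so the edit is invisible to it.

Initial pass — values computed on the first demand:
  sig5 = headl([3, -3, -4, 4, 8]) = 3

Second demand — change propagation:
  no demanded computation ever read src2, so the edit dirties nothing and nothing runs.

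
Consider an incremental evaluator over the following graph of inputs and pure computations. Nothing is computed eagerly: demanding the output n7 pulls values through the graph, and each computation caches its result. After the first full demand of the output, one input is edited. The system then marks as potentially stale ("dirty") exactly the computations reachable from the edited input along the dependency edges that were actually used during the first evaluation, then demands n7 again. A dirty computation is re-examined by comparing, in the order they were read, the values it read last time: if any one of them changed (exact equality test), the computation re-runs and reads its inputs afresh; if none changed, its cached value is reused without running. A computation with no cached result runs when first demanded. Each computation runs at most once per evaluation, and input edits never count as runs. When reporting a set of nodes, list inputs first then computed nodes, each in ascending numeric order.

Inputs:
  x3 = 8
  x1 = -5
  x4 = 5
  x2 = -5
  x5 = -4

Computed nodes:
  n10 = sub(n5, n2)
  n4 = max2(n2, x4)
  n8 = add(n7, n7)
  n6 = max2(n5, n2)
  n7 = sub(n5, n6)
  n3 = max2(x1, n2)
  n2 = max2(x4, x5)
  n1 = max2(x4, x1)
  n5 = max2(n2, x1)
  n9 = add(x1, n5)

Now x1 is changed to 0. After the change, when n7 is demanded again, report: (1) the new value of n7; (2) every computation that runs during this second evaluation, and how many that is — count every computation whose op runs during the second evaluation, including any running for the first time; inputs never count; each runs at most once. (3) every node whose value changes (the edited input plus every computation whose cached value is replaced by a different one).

Initial pass — values computed on the first demand:
  n2 = max2(5, -4) = 5
  n5 = max2(5, -5) = 5
  n6 = max2(5, 5) = 5
  n7 = sub(5, 5) = 0

Second demand — change propagation:
  n5: re-runs because x1 -5->0; new result 5 (unchanged).
  n6: re-examined; everything it read last time is the same (n5 unchanged, n2 unchanged) — cache 5 kept, no run.
  n7: re-examined; everything it read last time is the same (n5 unchanged, n6 unchanged) — cache 0 kept, no run.

The important point: n5 recomputes to an identical value, and the output ends up unchanged.

n7 now evaluates to 0.
Run set: n5 (1 run).
Changed values: x1.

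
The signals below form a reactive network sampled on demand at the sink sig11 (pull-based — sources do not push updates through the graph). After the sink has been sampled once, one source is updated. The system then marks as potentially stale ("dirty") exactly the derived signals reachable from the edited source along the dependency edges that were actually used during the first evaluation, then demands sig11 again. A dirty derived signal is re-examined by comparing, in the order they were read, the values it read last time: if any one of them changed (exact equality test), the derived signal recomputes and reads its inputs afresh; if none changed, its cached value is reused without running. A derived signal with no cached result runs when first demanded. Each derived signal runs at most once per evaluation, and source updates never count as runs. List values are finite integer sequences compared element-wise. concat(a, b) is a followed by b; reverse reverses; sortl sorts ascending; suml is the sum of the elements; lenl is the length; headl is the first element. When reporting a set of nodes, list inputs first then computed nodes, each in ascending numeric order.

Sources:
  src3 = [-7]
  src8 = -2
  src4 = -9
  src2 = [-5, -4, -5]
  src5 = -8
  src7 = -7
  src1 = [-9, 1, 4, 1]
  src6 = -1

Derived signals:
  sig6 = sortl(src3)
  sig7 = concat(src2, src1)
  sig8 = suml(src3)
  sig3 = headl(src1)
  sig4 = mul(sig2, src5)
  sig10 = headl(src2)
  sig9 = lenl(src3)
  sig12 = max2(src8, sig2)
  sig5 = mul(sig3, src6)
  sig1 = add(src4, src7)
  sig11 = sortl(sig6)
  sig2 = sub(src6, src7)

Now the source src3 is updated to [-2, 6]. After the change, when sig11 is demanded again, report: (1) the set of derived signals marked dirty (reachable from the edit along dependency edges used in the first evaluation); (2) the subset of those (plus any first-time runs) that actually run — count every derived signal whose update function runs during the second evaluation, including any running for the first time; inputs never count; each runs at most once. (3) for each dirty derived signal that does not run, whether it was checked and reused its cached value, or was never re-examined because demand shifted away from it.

Initial pass — values computed on the first demand:
  sig6 = sortl([-7]) = [-7]
  sig11 = sortl([-7]) = [-7]

Second demand — change propagation:
  sig6: re-runs because src3 [-7]->[-2, 6]; new result [-2, 6].
  sig11: re-runs because sig6 [-7]->[-2, 6]; new result [-2, 6].

Dirty set: sig6, sig11.
Run set: sig6, sig11 (2 run).
All dirty derived signals ended up running.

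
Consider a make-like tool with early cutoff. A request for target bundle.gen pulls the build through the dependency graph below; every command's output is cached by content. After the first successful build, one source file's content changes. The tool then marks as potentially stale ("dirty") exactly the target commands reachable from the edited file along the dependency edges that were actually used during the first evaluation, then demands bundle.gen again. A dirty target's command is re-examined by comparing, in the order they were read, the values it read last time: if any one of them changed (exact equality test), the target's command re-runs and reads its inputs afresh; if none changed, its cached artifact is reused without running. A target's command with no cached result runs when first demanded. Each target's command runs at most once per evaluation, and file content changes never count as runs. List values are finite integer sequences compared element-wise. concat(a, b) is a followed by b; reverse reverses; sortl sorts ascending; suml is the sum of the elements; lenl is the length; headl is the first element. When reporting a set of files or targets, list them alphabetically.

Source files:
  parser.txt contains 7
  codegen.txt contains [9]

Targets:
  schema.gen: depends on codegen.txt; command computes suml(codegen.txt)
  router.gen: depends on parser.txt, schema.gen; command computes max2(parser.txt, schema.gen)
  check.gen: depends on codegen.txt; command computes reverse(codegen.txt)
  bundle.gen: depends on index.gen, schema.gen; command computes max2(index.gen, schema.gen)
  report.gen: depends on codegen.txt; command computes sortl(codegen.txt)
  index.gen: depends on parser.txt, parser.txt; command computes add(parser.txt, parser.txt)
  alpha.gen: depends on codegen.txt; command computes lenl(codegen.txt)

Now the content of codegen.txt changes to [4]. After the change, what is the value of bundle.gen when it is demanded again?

Demanding bundle.gen again yields 14.

First demand of the output computes:
  index.gen = add(7, 7) = 14
  schema.gen = suml([9]) = 9
  bundle.gen = max2(14, 9) = 14

After the edit, cleaning proceeds:
  schema.gen: a read changed (codegen.txt [9]->[4]) — executes, giving 4.
  bundle.gen: a read changed (schema.gen 9->4) — executes, giving 14 — identical to its old value.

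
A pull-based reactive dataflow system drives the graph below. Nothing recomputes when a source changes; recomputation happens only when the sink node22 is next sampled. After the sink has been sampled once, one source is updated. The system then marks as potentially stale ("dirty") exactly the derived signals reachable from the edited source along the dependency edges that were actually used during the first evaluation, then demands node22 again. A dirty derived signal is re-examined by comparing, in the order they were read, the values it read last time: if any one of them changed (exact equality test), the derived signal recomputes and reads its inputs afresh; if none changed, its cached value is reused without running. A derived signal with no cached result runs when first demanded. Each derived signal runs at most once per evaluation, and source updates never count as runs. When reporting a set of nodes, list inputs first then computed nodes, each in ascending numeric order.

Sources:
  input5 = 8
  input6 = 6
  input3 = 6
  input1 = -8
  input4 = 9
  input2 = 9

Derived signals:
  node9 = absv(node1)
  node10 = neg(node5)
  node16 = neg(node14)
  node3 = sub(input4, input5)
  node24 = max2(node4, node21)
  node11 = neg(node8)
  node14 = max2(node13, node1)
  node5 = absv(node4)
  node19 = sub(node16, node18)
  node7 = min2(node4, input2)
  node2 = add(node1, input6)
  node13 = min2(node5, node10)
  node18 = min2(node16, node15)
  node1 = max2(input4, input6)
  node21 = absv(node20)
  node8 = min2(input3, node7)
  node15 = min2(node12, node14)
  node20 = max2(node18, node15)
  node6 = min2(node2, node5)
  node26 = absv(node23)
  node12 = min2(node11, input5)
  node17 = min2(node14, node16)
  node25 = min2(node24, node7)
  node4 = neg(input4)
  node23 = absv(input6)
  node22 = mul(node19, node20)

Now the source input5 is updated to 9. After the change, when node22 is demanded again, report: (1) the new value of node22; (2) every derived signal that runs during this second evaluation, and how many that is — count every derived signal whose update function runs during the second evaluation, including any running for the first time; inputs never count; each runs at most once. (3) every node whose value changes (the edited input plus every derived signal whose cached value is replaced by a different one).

New value of node22: 0.
Derived signals that run: node12, node15, node18, node20, node22 — 5 in total.
Values that change: input5, node12, node15, node20.
Key observation: the cutoff stops propagation at node19 — its inputs' values are unchanged, so it reuses its cache.

First evaluation (everything demanded from the output):
  node1 = max2(9, 6) = 9
  node4 = neg(9) = -9
  node5 = absv(-9) = 9
  node7 = min2(-9, 9) = -9
  node8 = min2(6, -9) = -9
  node10 = neg(9) = -9
  node11 = neg(-9) = 9
  node12 = min2(9, 8) = 8
  node13 = min2(9, -9) = -9
  node14 = max2(-9, 9) = 9
  node15 = min2(8, 9) = 8
  node16 = neg(9) = -9
  node18 = min2(-9, 8) = -9
  node19 = sub(-9, -9) = 0
  node20 = max2(-9, 8) = 8
  node22 = mul(0, 8) = 0

Propagation after the edit:
  node12: runs — input5 8->9; result 9.
  node15: runs — node12 8->9; result 9.
  node18: runs — node15 8->9; result -9 (same value as before).
  node19: checked — values it read are unchanged (node16 unchanged, node18 unchanged); reused cached 0 without running.
  node20: runs — node15 8->9; result 9.
  node22: runs — node20 8->9; result 0 (same value as before).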